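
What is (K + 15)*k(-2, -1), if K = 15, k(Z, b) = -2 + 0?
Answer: -60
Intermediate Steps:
k(Z, b) = -2
(K + 15)*k(-2, -1) = (15 + 15)*(-2) = 30*(-2) = -60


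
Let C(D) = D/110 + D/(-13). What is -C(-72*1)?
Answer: -3492/715 ≈ -4.8839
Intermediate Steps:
C(D) = -97*D/1430 (C(D) = D*(1/110) + D*(-1/13) = D/110 - D/13 = -97*D/1430)
-C(-72*1) = -(-97)*(-72*1)/1430 = -(-97)*(-72)/1430 = -1*3492/715 = -3492/715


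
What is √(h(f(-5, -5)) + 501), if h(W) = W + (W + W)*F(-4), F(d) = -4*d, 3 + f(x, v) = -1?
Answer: 3*√41 ≈ 19.209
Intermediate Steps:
f(x, v) = -4 (f(x, v) = -3 - 1 = -4)
h(W) = 33*W (h(W) = W + (W + W)*(-4*(-4)) = W + (2*W)*16 = W + 32*W = 33*W)
√(h(f(-5, -5)) + 501) = √(33*(-4) + 501) = √(-132 + 501) = √369 = 3*√41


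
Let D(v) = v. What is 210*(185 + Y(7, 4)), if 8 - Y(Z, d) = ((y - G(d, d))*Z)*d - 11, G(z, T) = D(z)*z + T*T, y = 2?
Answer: 219240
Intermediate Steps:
G(z, T) = T² + z² (G(z, T) = z*z + T*T = z² + T² = T² + z²)
Y(Z, d) = 19 - Z*d*(2 - 2*d²) (Y(Z, d) = 8 - (((2 - (d² + d²))*Z)*d - 11) = 8 - (((2 - 2*d²)*Z)*d - 11) = 8 - ((Z*(2 - 2*d²))*d - 11) = 8 - (Z*d*(2 - 2*d²) - 11) = 8 - (-11 + Z*d*(2 - 2*d²)) = 8 + (11 - Z*d*(2 - 2*d²)) = 19 - Z*d*(2 - 2*d²))
210*(185 + Y(7, 4)) = 210*(185 + (19 - 2*7*4 + 2*7*4³)) = 210*(185 + (19 - 56 + 2*7*64)) = 210*(185 + (19 - 56 + 896)) = 210*(185 + 859) = 210*1044 = 219240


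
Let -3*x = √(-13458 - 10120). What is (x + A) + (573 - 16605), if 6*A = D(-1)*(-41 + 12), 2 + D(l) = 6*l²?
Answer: -48154/3 - I*√23578/3 ≈ -16051.0 - 51.184*I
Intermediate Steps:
x = -I*√23578/3 (x = -√(-13458 - 10120)/3 = -I*√23578/3 ≈ -51.184*I)
D(l) = -2 + 6*l²
A = -58/3 (A = ((-2 + 6*(-1)²)*(-41 + 12))/6 = ((-2 + 6*1)*(-29))/6 = ((-2 + 6)*(-29))/6 = (4*(-29))/6 = (⅙)*(-116) = -58/3 ≈ -19.333)
(x + A) + (573 - 16605) = (-I*√23578/3 - 58/3) + (573 - 16605) = (-58/3 - I*√23578/3) - 16032 = -48154/3 - I*√23578/3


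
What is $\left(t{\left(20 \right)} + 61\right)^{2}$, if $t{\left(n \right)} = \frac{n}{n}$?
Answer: $3844$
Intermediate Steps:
$t{\left(n \right)} = 1$
$\left(t{\left(20 \right)} + 61\right)^{2} = \left(1 + 61\right)^{2} = 62^{2} = 3844$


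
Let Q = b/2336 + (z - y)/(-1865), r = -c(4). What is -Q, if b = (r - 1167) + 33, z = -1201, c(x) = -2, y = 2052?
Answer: -1371957/1089160 ≈ -1.2596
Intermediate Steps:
r = 2 (r = -1*(-2) = 2)
b = -1132 (b = (2 - 1167) + 33 = -1165 + 33 = -1132)
Q = 1371957/1089160 (Q = -1132/2336 + (-1201 - 1*2052)/(-1865) = -1132*1/2336 + (-1201 - 2052)*(-1/1865) = -283/584 - 3253*(-1/1865) = -283/584 + 3253/1865 = 1371957/1089160 ≈ 1.2596)
-Q = -1*1371957/1089160 = -1371957/1089160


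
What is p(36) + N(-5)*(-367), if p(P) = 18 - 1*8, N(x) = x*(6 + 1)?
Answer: 12855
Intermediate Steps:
N(x) = 7*x (N(x) = x*7 = 7*x)
p(P) = 10 (p(P) = 18 - 8 = 10)
p(36) + N(-5)*(-367) = 10 + (7*(-5))*(-367) = 10 - 35*(-367) = 10 + 12845 = 12855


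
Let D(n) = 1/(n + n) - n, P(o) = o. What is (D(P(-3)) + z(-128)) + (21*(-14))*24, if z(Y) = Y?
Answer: -43087/6 ≈ -7181.2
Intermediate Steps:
D(n) = 1/(2*n) - n
(D(P(-3)) + z(-128)) + (21*(-14))*24 = (((½)/(-3) - 1*(-3)) - 128) + (21*(-14))*24 = (((½)*(-⅓) + 3) - 128) - 294*24 = ((-⅙ + 3) - 128) - 7056 = (17/6 - 128) - 7056 = -751/6 - 7056 = -43087/6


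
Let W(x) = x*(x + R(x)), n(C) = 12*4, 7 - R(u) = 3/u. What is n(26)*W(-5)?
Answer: -624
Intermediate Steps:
R(u) = 7 - 3/u
n(C) = 48
W(x) = x*(7 + x - 3/x) (W(x) = x*(x + (7 - 3/x)) = x*(7 + x - 3/x))
n(26)*W(-5) = 48*(-3 + (-5)**2 + 7*(-5)) = 48*(-3 + 25 - 35) = 48*(-13) = -624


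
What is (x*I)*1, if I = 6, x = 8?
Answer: 48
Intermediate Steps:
(x*I)*1 = (8*6)*1 = 48*1 = 48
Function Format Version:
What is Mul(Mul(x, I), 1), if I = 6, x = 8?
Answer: 48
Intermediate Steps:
Mul(Mul(x, I), 1) = Mul(Mul(8, 6), 1) = Mul(48, 1) = 48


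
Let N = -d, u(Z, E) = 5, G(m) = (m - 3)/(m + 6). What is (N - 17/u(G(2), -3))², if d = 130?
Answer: 444889/25 ≈ 17796.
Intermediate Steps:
G(m) = (-3 + m)/(6 + m)
N = -130 (N = -1*130 = -130)
(N - 17/u(G(2), -3))² = (-130 - 17/5)² = (-667/5)² = 444889/25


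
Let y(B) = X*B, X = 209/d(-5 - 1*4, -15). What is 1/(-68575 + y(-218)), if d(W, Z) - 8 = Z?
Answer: -7/434463 ≈ -1.6112e-5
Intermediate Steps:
d(W, Z) = 8 + Z
X = -209/7 (X = 209/(8 - 15) = 209/(-7) = 209*(-⅐) = -209/7 ≈ -29.857)
y(B) = -209*B/7
1/(-68575 + y(-218)) = 1/(-68575 - 209/7*(-218)) = 1/(-68575 + 45562/7) = 1/(-434463/7) = -7/434463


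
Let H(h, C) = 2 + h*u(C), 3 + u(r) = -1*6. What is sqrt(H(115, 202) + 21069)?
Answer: 2*sqrt(5009) ≈ 141.55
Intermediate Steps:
u(r) = -9 (u(r) = -3 - 1*6 = -3 - 6 = -9)
H(h, C) = 2 - 9*h (H(h, C) = 2 + h*(-9) = 2 - 9*h)
sqrt(H(115, 202) + 21069) = sqrt((2 - 9*115) + 21069) = sqrt((2 - 1035) + 21069) = sqrt(-1033 + 21069) = sqrt(20036) = 2*sqrt(5009)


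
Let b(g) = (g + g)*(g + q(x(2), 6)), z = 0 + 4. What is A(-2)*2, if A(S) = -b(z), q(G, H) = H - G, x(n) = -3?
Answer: -208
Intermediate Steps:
z = 4
b(g) = 2*g*(9 + g) (b(g) = (g + g)*(g + (6 - 1*(-3))) = (2*g)*(g + (6 + 3)) = (2*g)*(g + 9) = (2*g)*(9 + g) = 2*g*(9 + g))
A(S) = -104 (A(S) = -2*4*(9 + 4) = -2*4*13 = -1*104 = -104)
A(-2)*2 = -104*2 = -208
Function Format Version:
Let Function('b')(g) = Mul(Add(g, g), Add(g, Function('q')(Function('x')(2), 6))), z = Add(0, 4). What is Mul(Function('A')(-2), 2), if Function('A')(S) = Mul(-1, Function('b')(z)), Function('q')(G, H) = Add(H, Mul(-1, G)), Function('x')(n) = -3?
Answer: -208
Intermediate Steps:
z = 4
Function('b')(g) = Mul(2, g, Add(9, g)) (Function('b')(g) = Mul(Add(g, g), Add(g, Add(6, Mul(-1, -3)))) = Mul(Mul(2, g), Add(g, Add(6, 3))) = Mul(Mul(2, g), Add(g, 9)) = Mul(Mul(2, g), Add(9, g)) = Mul(2, g, Add(9, g)))
Function('A')(S) = -104 (Function('A')(S) = Mul(-1, Mul(2, 4, Add(9, 4))) = Mul(-1, Mul(2, 4, 13)) = Mul(-1, 104) = -104)
Mul(Function('A')(-2), 2) = Mul(-104, 2) = -208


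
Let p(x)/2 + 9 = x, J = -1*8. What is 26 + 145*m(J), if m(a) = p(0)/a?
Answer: 1409/4 ≈ 352.25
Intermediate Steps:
J = -8
p(x) = -18 + 2*x
m(a) = -18/a (m(a) = (-18 + 2*0)/a = (-18 + 0)/a = -18/a)
26 + 145*m(J) = 26 + 145*(-18/(-8)) = 26 + 145*(-18*(-⅛)) = 26 + 145*(9/4) = 26 + 1305/4 = 1409/4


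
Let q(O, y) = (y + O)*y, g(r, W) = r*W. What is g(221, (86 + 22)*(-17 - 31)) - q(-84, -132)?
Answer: -1174176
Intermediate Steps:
g(r, W) = W*r
q(O, y) = y*(O + y) (q(O, y) = (O + y)*y = y*(O + y))
g(221, (86 + 22)*(-17 - 31)) - q(-84, -132) = ((86 + 22)*(-17 - 31))*221 - (-132)*(-84 - 132) = (108*(-48))*221 - (-132)*(-216) = -5184*221 - 1*28512 = -1145664 - 28512 = -1174176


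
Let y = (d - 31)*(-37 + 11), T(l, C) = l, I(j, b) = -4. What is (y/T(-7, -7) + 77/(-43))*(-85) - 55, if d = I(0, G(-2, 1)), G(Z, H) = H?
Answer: 479330/43 ≈ 11147.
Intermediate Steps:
d = -4
y = 910 (y = (-4 - 31)*(-37 + 11) = -35*(-26) = 910)
(y/T(-7, -7) + 77/(-43))*(-85) - 55 = (910/(-7) + 77/(-43))*(-85) - 55 = (910*(-1/7) + 77*(-1/43))*(-85) - 55 = (-130 - 77/43)*(-85) - 55 = -5667/43*(-85) - 55 = 481695/43 - 55 = 479330/43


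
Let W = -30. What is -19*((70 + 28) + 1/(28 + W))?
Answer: -3705/2 ≈ -1852.5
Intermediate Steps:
-19*((70 + 28) + 1/(28 + W)) = -19*((70 + 28) + 1/(28 - 30)) = -19*(98 + 1/(-2)) = -19*(98 - ½) = -19*195/2 = -3705/2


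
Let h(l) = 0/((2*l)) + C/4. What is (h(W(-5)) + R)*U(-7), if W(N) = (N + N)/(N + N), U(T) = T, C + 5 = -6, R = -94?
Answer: 2709/4 ≈ 677.25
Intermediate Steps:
C = -11 (C = -5 - 6 = -11)
W(N) = 1 (W(N) = (2*N)/((2*N)) = (2*N)*(1/(2*N)) = 1)
h(l) = -11/4 (h(l) = 0/((2*l)) - 11/4 = 0*(1/(2*l)) - 11*1/4 = 0 - 11/4 = -11/4)
(h(W(-5)) + R)*U(-7) = (-11/4 - 94)*(-7) = -387/4*(-7) = 2709/4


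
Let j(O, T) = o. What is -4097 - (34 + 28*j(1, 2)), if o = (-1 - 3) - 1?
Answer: -3991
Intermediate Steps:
o = -5 (o = -4 - 1 = -5)
j(O, T) = -5
-4097 - (34 + 28*j(1, 2)) = -4097 - (34 + 28*(-5)) = -4097 - (34 - 140) = -4097 - 1*(-106) = -4097 + 106 = -3991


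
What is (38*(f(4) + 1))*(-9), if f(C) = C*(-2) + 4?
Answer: 1026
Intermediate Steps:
f(C) = 4 - 2*C (f(C) = -2*C + 4 = 4 - 2*C)
(38*(f(4) + 1))*(-9) = (38*((4 - 2*4) + 1))*(-9) = (38*((4 - 8) + 1))*(-9) = (38*(-4 + 1))*(-9) = (38*(-3))*(-9) = -114*(-9) = 1026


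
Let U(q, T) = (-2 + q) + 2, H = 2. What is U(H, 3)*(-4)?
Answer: -8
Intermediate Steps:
U(q, T) = q
U(H, 3)*(-4) = 2*(-4) = -8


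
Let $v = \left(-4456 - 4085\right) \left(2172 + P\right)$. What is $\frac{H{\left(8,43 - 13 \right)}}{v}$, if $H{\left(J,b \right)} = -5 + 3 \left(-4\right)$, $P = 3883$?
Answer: $\frac{17}{51715755} \approx 3.2872 \cdot 10^{-7}$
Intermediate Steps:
$H{\left(J,b \right)} = -17$ ($H{\left(J,b \right)} = -5 - 12 = -17$)
$v = -51715755$ ($v = \left(-4456 - 4085\right) \left(2172 + 3883\right) = \left(-8541\right) 6055 = -51715755$)
$\frac{H{\left(8,43 - 13 \right)}}{v} = - \frac{17}{-51715755} = \left(-17\right) \left(- \frac{1}{51715755}\right) = \frac{17}{51715755}$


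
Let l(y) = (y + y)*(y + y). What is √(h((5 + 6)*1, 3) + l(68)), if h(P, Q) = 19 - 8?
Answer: √18507 ≈ 136.04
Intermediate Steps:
l(y) = 4*y² (l(y) = (2*y)*(2*y) = 4*y²)
h(P, Q) = 11
√(h((5 + 6)*1, 3) + l(68)) = √(11 + 4*68²) = √(11 + 4*4624) = √(11 + 18496) = √18507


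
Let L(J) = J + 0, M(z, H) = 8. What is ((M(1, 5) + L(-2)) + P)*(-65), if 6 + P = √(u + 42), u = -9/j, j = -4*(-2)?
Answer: -65*√654/4 ≈ -415.57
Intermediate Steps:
j = 8
L(J) = J
u = -9/8 ≈ -1.1250
P = -6 + √654/4 (P = -6 + √(-9/8 + 42) = -6 + √(327/8) = -6 + √654/4 ≈ 0.39336)
((M(1, 5) + L(-2)) + P)*(-65) = ((8 - 2) + (-6 + √654/4))*(-65) = (6 + (-6 + √654/4))*(-65) = (√654/4)*(-65) = -65*√654/4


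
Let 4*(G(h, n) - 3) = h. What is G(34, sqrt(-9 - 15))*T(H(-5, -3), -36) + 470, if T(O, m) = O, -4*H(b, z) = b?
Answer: 3875/8 ≈ 484.38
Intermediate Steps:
H(b, z) = -b/4
G(h, n) = 3 + h/4
G(34, sqrt(-9 - 15))*T(H(-5, -3), -36) + 470 = (3 + (1/4)*34)*(-1/4*(-5)) + 470 = (3 + 17/2)*(5/4) + 470 = (23/2)*(5/4) + 470 = 115/8 + 470 = 3875/8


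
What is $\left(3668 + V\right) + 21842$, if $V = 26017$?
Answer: $51527$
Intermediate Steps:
$\left(3668 + V\right) + 21842 = \left(3668 + 26017\right) + 21842 = 29685 + 21842 = 51527$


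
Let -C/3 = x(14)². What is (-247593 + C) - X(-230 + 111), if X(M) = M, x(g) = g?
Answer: -248062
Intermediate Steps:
C = -588 (C = -3*14² = -3*196 = -588)
(-247593 + C) - X(-230 + 111) = (-247593 - 588) - (-230 + 111) = -248181 - 1*(-119) = -248181 + 119 = -248062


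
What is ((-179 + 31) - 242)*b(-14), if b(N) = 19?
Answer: -7410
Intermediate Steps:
((-179 + 31) - 242)*b(-14) = ((-179 + 31) - 242)*19 = (-148 - 242)*19 = -390*19 = -7410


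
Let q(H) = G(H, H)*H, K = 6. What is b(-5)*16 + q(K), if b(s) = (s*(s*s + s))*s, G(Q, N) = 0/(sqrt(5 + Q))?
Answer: 8000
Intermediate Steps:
G(Q, N) = 0 (G(Q, N) = 0/sqrt(5 + Q) = 0)
q(H) = 0 (q(H) = 0*H = 0)
b(s) = s**2*(s + s**2) (b(s) = (s*(s**2 + s))*s = (s*(s + s**2))*s = s**2*(s + s**2))
b(-5)*16 + q(K) = ((-5)**3*(1 - 5))*16 + 0 = -125*(-4)*16 + 0 = 500*16 + 0 = 8000 + 0 = 8000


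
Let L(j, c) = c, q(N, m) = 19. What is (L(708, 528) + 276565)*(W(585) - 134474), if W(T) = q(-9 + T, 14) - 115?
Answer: -37288405010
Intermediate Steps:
W(T) = -96 (W(T) = 19 - 115 = -96)
(L(708, 528) + 276565)*(W(585) - 134474) = (528 + 276565)*(-96 - 134474) = 277093*(-134570) = -37288405010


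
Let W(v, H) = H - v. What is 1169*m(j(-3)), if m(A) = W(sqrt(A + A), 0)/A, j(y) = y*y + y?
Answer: -1169*sqrt(3)/3 ≈ -674.92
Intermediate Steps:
j(y) = y + y**2 (j(y) = y**2 + y = y + y**2)
m(A) = -sqrt(2)/sqrt(A) (m(A) = (0 - sqrt(A + A))/A = (0 - sqrt(2*A))/A = (0 - sqrt(2)*sqrt(A))/A = (-sqrt(2)*sqrt(A))/A = -sqrt(2)/sqrt(A))
1169*m(j(-3)) = 1169*(-sqrt(2)/sqrt(-3*(1 - 3))) = 1169*(-sqrt(2)/sqrt(-3*(-2))) = 1169*(-sqrt(2)/sqrt(6)) = 1169*(-sqrt(2)*sqrt(6)/6) = 1169*(-sqrt(3)/3) = -1169*sqrt(3)/3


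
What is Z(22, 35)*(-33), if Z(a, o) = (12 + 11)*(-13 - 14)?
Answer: 20493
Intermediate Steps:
Z(a, o) = -621 (Z(a, o) = 23*(-27) = -621)
Z(22, 35)*(-33) = -621*(-33) = 20493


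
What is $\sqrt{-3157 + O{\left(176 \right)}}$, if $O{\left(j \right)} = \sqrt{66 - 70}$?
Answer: $\sqrt{-3157 + 2 i} \approx 0.0178 + 56.187 i$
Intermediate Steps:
$O{\left(j \right)} = 2 i$ ($O{\left(j \right)} = \sqrt{-4} = 2 i$)
$\sqrt{-3157 + O{\left(176 \right)}} = \sqrt{-3157 + 2 i}$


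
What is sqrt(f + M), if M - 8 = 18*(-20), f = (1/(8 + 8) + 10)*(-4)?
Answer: I*sqrt(1569)/2 ≈ 19.805*I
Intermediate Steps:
f = -161/4 (f = (1/16 + 10)*(-4) = (161/16)*(-4) = -161/4 ≈ -40.250)
M = -352 (M = 8 + 18*(-20) = 8 - 360 = -352)
sqrt(f + M) = sqrt(-161/4 - 352) = sqrt(-1569/4) = I*sqrt(1569)/2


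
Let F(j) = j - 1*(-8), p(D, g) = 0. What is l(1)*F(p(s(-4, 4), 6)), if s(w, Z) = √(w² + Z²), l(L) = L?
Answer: 8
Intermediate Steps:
s(w, Z) = √(Z² + w²)
F(j) = 8 + j (F(j) = j + 8 = 8 + j)
l(1)*F(p(s(-4, 4), 6)) = 1*(8 + 0) = 1*8 = 8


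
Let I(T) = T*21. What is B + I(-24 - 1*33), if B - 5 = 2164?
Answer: 972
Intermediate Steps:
I(T) = 21*T
B = 2169 (B = 5 + 2164 = 2169)
B + I(-24 - 1*33) = 2169 + 21*(-24 - 1*33) = 2169 + 21*(-24 - 33) = 2169 + 21*(-57) = 2169 - 1197 = 972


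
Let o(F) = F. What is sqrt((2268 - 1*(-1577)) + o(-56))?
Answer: 3*sqrt(421) ≈ 61.555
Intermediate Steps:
sqrt((2268 - 1*(-1577)) + o(-56)) = sqrt((2268 - 1*(-1577)) - 56) = sqrt((2268 + 1577) - 56) = sqrt(3845 - 56) = sqrt(3789) = 3*sqrt(421)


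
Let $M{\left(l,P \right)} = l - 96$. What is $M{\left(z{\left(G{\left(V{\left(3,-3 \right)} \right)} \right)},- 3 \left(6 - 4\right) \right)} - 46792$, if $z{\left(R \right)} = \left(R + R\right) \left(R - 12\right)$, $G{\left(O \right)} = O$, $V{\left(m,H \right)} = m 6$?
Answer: $-46672$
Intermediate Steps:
$V{\left(m,H \right)} = 6 m$
$z{\left(R \right)} = 2 R \left(-12 + R\right)$
$M{\left(l,P \right)} = -96 + l$
$M{\left(z{\left(G{\left(V{\left(3,-3 \right)} \right)} \right)},- 3 \left(6 - 4\right) \right)} - 46792 = \left(-96 + 2 \cdot 6 \cdot 3 \left(-12 + 6 \cdot 3\right)\right) - 46792 = \left(-96 + 2 \cdot 18 \left(-12 + 18\right)\right) - 46792 = \left(-96 + 2 \cdot 18 \cdot 6\right) - 46792 = \left(-96 + 216\right) - 46792 = 120 - 46792 = -46672$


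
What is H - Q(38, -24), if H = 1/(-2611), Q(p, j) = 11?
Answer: -28722/2611 ≈ -11.000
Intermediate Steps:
H = -1/2611 ≈ -0.00038300
H - Q(38, -24) = -1/2611 - 1*11 = -1/2611 - 11 = -28722/2611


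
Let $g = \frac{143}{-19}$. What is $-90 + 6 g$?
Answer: $- \frac{2568}{19} \approx -135.16$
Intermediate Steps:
$g = - \frac{143}{19}$ ($g = 143 \left(- \frac{1}{19}\right) = - \frac{143}{19} \approx -7.5263$)
$-90 + 6 g = -90 + 6 \left(- \frac{143}{19}\right) = -90 - \frac{858}{19} = - \frac{2568}{19}$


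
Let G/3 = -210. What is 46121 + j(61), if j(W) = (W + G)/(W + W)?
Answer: 5626193/122 ≈ 46116.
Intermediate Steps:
G = -630 (G = 3*(-210) = -630)
j(W) = (-630 + W)/(2*W) (j(W) = (W - 630)/(W + W) = (-630 + W)/((2*W)) = (-630 + W)*(1/(2*W)) = (-630 + W)/(2*W))
46121 + j(61) = 46121 + (½)*(-630 + 61)/61 = 46121 + (½)*(1/61)*(-569) = 46121 - 569/122 = 5626193/122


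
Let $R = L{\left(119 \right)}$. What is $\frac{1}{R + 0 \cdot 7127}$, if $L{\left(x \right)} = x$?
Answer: $\frac{1}{119} \approx 0.0084034$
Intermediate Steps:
$R = 119$
$\frac{1}{R + 0 \cdot 7127} = \frac{1}{119 + 0 \cdot 7127} = \frac{1}{119 + 0} = \frac{1}{119}$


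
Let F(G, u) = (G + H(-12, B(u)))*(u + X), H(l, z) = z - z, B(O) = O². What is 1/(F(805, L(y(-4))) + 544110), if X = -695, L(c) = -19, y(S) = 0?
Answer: -1/30660 ≈ -3.2616e-5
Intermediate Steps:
H(l, z) = 0
F(G, u) = G*(-695 + u) (F(G, u) = (G + 0)*(u - 695) = G*(-695 + u))
1/(F(805, L(y(-4))) + 544110) = 1/(805*(-695 - 19) + 544110) = 1/(805*(-714) + 544110) = 1/(-574770 + 544110) = 1/(-30660) = -1/30660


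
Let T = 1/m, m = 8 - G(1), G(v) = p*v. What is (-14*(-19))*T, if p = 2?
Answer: 133/3 ≈ 44.333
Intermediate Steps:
G(v) = 2*v
m = 6 (m = 8 - 2 = 6)
T = ⅙ (T = 1/6 = ⅙ ≈ 0.16667)
(-14*(-19))*T = -14*(-19)*(⅙) = 266*(⅙) = 133/3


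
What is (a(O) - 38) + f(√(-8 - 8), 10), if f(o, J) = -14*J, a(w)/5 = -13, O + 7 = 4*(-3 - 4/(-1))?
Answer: -243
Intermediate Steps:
O = -3 (O = -7 + 4*(-3 - 4/(-1)) = -7 + 4*(-3 - 4*(-1)) = -7 + 4*(-3 + 4) = -7 + 4*1 = -7 + 4 = -3)
a(w) = -65 (a(w) = 5*(-13) = -65)
(a(O) - 38) + f(√(-8 - 8), 10) = (-65 - 38) - 14*10 = -103 - 140 = -243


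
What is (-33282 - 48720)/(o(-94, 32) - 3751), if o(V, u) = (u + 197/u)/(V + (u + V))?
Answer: 136451328/6242071 ≈ 21.860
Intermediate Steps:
o(V, u) = (u + 197/u)/(u + 2*V) (o(V, u) = (u + 197/u)/(V + (V + u)) = (u + 197/u)/(u + 2*V))
(-33282 - 48720)/(o(-94, 32) - 3751) = (-33282 - 48720)/((197 + 32**2)/(32*(32 + 2*(-94))) - 3751) = -82002/((197 + 1024)/(32*(32 - 188)) - 3751) = -82002/((1/32)*1221/(-156) - 3751) = -82002/((1/32)*(-1/156)*1221 - 3751) = -82002/(-407/1664 - 3751) = -82002/(-6242071/1664) = -82002*(-1664/6242071) = 136451328/6242071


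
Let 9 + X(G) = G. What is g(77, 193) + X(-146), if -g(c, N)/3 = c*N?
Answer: -44738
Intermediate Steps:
X(G) = -9 + G
g(c, N) = -3*N*c (g(c, N) = -3*c*N = -3*N*c)
g(77, 193) + X(-146) = -3*193*77 + (-9 - 146) = -44583 - 155 = -44738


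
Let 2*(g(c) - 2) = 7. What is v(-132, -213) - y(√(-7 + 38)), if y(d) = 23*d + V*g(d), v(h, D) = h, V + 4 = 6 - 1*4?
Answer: -121 - 23*√31 ≈ -249.06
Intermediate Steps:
g(c) = 11/2 (g(c) = 2 + (½)*7 = 2 + 7/2 = 11/2)
V = -2 (V = -4 + (6 - 1*4) = -4 + (6 - 4) = -4 + 2 = -2)
y(d) = -11 + 23*d (y(d) = 23*d - 2*11/2 = 23*d - 11 = -11 + 23*d)
v(-132, -213) - y(√(-7 + 38)) = -132 - (-11 + 23*√(-7 + 38)) = -132 - (-11 + 23*√31) = -132 + (11 - 23*√31) = -121 - 23*√31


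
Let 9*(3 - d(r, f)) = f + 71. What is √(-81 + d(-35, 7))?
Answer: 2*I*√195/3 ≈ 9.3095*I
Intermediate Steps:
d(r, f) = -44/9 - f/9 (d(r, f) = 3 - (f + 71)/9 = 3 - (71 + f)/9 = 3 + (-71/9 - f/9) = -44/9 - f/9)
√(-81 + d(-35, 7)) = √(-81 + (-44/9 - ⅑*7)) = √(-81 + (-44/9 - 7/9)) = √(-81 - 17/3) = √(-260/3) = 2*I*√195/3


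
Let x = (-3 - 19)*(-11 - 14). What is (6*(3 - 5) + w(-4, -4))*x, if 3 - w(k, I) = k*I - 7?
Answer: -9900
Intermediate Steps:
x = 550 (x = -22*(-25) = 550)
w(k, I) = 10 - I*k (w(k, I) = 3 - (k*I - 7) = 3 - (I*k - 7) = 3 - (-7 + I*k) = 3 + (7 - I*k) = 10 - I*k)
(6*(3 - 5) + w(-4, -4))*x = (6*(3 - 5) + (10 - 1*(-4)*(-4)))*550 = (6*(-2) + (10 - 16))*550 = (-12 - 6)*550 = -18*550 = -9900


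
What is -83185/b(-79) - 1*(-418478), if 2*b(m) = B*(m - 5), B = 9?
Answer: 158267869/378 ≈ 4.1870e+5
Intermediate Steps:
b(m) = -45/2 + 9*m/2 (b(m) = (9*(m - 5))/2 = (9*(-5 + m))/2 = (-45 + 9*m)/2 = -45/2 + 9*m/2)
-83185/b(-79) - 1*(-418478) = -83185/(-45/2 + (9/2)*(-79)) - 1*(-418478) = -83185/(-45/2 - 711/2) + 418478 = -83185/(-378) + 418478 = -83185*(-1/378) + 418478 = 83185/378 + 418478 = 158267869/378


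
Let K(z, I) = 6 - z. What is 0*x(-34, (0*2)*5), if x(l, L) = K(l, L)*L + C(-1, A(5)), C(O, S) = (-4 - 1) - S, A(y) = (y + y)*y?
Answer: 0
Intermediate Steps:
A(y) = 2*y² (A(y) = (2*y)*y = 2*y²)
C(O, S) = -5 - S
x(l, L) = -55 + L*(6 - l) (x(l, L) = (6 - l)*L + (-5 - 2*5²) = L*(6 - l) + (-5 - 2*25) = L*(6 - l) + (-5 - 1*50) = L*(6 - l) + (-5 - 50) = L*(6 - l) - 55 = -55 + L*(6 - l))
0*x(-34, (0*2)*5) = 0*(-55 - (0*2)*5*(-6 - 34)) = 0*(-55 - 1*0*5*(-40)) = 0*(-55 - 1*0*(-40)) = 0*(-55 + 0) = 0*(-55) = 0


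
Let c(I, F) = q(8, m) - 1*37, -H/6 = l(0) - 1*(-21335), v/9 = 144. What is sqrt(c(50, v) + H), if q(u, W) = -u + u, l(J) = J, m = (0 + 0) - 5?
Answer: I*sqrt(128047) ≈ 357.84*I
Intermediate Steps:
v = 1296 (v = 9*144 = 1296)
m = -5 (m = 0 - 5 = -5)
q(u, W) = 0
H = -128010 (H = -6*(0 - 1*(-21335)) = -6*(0 + 21335) = -6*21335 = -128010)
c(I, F) = -37 (c(I, F) = 0 - 1*37 = 0 - 37 = -37)
sqrt(c(50, v) + H) = sqrt(-37 - 128010) = sqrt(-128047) = I*sqrt(128047)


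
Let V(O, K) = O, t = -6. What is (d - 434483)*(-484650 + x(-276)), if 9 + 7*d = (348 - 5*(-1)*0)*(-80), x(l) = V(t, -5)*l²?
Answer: 2890312306380/7 ≈ 4.1290e+11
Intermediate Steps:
x(l) = -6*l²
d = -27849/7 (d = -9/7 + ((348 - 5*(-1)*0)*(-80))/7 = -9/7 + ((348 + 5*0)*(-80))/7 = -9/7 + ((348 + 0)*(-80))/7 = -9/7 + (348*(-80))/7 = -9/7 + (⅐)*(-27840) = -9/7 - 27840/7 = -27849/7 ≈ -3978.4)
(d - 434483)*(-484650 + x(-276)) = (-27849/7 - 434483)*(-484650 - 6*(-276)²) = -3069230*(-484650 - 6*76176)/7 = -3069230*(-484650 - 457056)/7 = -3069230/7*(-941706) = 2890312306380/7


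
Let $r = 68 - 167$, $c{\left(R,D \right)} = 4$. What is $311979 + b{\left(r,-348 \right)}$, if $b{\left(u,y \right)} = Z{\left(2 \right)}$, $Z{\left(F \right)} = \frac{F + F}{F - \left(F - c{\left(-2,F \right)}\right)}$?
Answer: $311980$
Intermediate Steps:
$r = -99$
$Z{\left(F \right)} = \frac{F}{2}$ ($Z{\left(F \right)} = \frac{F + F}{F - \left(-4 + F\right)} = \frac{2 F}{F - \left(-4 + F\right)} = \frac{2 F}{4} = 2 F \frac{1}{4} = \frac{F}{2}$)
$b{\left(u,y \right)} = 1$ ($b{\left(u,y \right)} = \frac{1}{2} \cdot 2 = 1$)
$311979 + b{\left(r,-348 \right)} = 311979 + 1 = 311980$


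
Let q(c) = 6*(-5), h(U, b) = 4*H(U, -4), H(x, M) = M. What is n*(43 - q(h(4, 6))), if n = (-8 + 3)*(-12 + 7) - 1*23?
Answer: 146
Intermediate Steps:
h(U, b) = -16 (h(U, b) = 4*(-4) = -16)
q(c) = -30
n = 2 (n = -5*(-5) - 23 = 25 - 23 = 2)
n*(43 - q(h(4, 6))) = 2*(43 - 1*(-30)) = 2*(43 + 30) = 2*73 = 146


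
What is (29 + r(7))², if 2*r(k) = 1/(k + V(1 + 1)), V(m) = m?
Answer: 273529/324 ≈ 844.23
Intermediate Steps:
r(k) = 1/(2*(2 + k)) (r(k) = 1/(2*(k + (1 + 1))) = 1/(2*(k + 2)) = 1/(2*(2 + k)))
(29 + r(7))² = (29 + 1/(2*(2 + 7)))² = (29 + (½)/9)² = (29 + (½)*(⅑))² = (29 + 1/18)² = (523/18)² = 273529/324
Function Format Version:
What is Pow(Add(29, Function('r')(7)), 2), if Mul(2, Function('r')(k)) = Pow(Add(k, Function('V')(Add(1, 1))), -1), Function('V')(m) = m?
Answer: Rational(273529, 324) ≈ 844.23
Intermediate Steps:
Function('r')(k) = Mul(Rational(1, 2), Pow(Add(2, k), -1)) (Function('r')(k) = Mul(Rational(1, 2), Pow(Add(k, Add(1, 1)), -1)) = Mul(Rational(1, 2), Pow(Add(k, 2), -1)) = Mul(Rational(1, 2), Pow(Add(2, k), -1)))
Pow(Add(29, Function('r')(7)), 2) = Pow(Add(29, Mul(Rational(1, 2), Pow(Add(2, 7), -1))), 2) = Pow(Add(29, Mul(Rational(1, 2), Pow(9, -1))), 2) = Pow(Add(29, Mul(Rational(1, 2), Rational(1, 9))), 2) = Pow(Add(29, Rational(1, 18)), 2) = Pow(Rational(523, 18), 2) = Rational(273529, 324)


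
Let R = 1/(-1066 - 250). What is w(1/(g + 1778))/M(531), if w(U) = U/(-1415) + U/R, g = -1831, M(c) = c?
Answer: 1862141/39822345 ≈ 0.046761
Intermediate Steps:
R = -1/1316 (R = 1/(-1316) = -1/1316 ≈ -0.00075988)
w(U) = -1862141*U/1415 (w(U) = U/(-1415) + U/(-1/1316) = U*(-1/1415) + U*(-1316) = -U/1415 - 1316*U = -1862141*U/1415)
w(1/(g + 1778))/M(531) = -1862141/(1415*(-1831 + 1778))/531 = -1862141/1415/(-53)*(1/531) = -1862141/1415*(-1/53)*(1/531) = (1862141/74995)*(1/531) = 1862141/39822345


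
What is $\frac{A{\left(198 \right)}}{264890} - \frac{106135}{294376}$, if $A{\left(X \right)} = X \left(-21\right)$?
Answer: $- \frac{14669057779}{38988629320} \approx -0.37624$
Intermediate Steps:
$A{\left(X \right)} = - 21 X$
$\frac{A{\left(198 \right)}}{264890} - \frac{106135}{294376} = \frac{\left(-21\right) 198}{264890} - \frac{106135}{294376} = \left(-4158\right) \frac{1}{264890} - \frac{106135}{294376} = - \frac{2079}{132445} - \frac{106135}{294376} = - \frac{14669057779}{38988629320}$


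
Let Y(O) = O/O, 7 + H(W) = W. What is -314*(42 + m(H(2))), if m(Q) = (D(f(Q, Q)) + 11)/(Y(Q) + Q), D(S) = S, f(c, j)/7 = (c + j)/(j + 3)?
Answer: -9577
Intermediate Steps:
H(W) = -7 + W
Y(O) = 1
f(c, j) = 7*(c + j)/(3 + j) (f(c, j) = 7*((c + j)/(j + 3)) = 7*((c + j)/(3 + j)) = 7*(c + j)/(3 + j))
m(Q) = (11 + 14*Q/(3 + Q))/(1 + Q) (m(Q) = (7*(Q + Q)/(3 + Q) + 11)/(1 + Q) = (7*(2*Q)/(3 + Q) + 11)/(1 + Q) = (14*Q/(3 + Q) + 11)/(1 + Q) = (11 + 14*Q/(3 + Q))/(1 + Q))
-314*(42 + m(H(2))) = -314*(42 + (33 + 25*(-7 + 2))/((1 + (-7 + 2))*(3 + (-7 + 2)))) = -314*(42 + (33 + 25*(-5))/((1 - 5)*(3 - 5))) = -314*(42 + (33 - 125)/(-4*(-2))) = -314*(42 - 1/4*(-1/2)*(-92)) = -314*(42 - 23/2) = -314*61/2 = -9577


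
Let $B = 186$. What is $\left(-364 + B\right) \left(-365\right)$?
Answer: $64970$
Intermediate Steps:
$\left(-364 + B\right) \left(-365\right) = \left(-364 + 186\right) \left(-365\right) = \left(-178\right) \left(-365\right) = 64970$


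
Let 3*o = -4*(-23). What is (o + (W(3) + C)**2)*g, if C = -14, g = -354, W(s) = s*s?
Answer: -19706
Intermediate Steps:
W(s) = s**2
o = 92/3 (o = (-4*(-23))/3 = (1/3)*92 = 92/3 ≈ 30.667)
(o + (W(3) + C)**2)*g = (92/3 + (3**2 - 14)**2)*(-354) = (92/3 + (9 - 14)**2)*(-354) = (92/3 + (-5)**2)*(-354) = (92/3 + 25)*(-354) = (167/3)*(-354) = -19706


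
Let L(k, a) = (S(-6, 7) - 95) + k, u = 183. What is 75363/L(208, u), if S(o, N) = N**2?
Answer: 25121/54 ≈ 465.20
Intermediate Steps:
L(k, a) = -46 + k (L(k, a) = (7**2 - 95) + k = (49 - 95) + k = -46 + k)
75363/L(208, u) = 75363/(-46 + 208) = 75363/162 = 75363*(1/162) = 25121/54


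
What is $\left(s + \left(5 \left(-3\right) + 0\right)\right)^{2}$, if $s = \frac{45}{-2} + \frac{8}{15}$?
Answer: $\frac{1229881}{900} \approx 1366.5$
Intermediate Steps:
$s = - \frac{659}{30}$ ($s = 45 \left(- \frac{1}{2}\right) + 8 \cdot \frac{1}{15} = - \frac{45}{2} + \frac{8}{15} = - \frac{659}{30} \approx -21.967$)
$\left(s + \left(5 \left(-3\right) + 0\right)\right)^{2} = \left(- \frac{659}{30} + \left(5 \left(-3\right) + 0\right)\right)^{2} = \left(- \frac{659}{30} + \left(-15 + 0\right)\right)^{2} = \left(- \frac{659}{30} - 15\right)^{2} = \left(- \frac{1109}{30}\right)^{2} = \frac{1229881}{900}$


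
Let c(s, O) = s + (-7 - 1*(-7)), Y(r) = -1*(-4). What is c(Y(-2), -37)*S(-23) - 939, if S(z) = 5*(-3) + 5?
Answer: -979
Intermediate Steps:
Y(r) = 4
S(z) = -10 (S(z) = -15 + 5 = -10)
c(s, O) = s (c(s, O) = s + (-7 + 7) = s + 0 = s)
c(Y(-2), -37)*S(-23) - 939 = 4*(-10) - 939 = -40 - 939 = -979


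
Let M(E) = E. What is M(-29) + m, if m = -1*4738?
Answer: -4767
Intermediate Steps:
m = -4738
M(-29) + m = -29 - 4738 = -4767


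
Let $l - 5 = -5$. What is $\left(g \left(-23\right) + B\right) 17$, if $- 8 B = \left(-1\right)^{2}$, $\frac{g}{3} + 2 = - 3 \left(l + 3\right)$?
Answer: $\frac{103207}{8} \approx 12901.0$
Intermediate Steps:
$l = 0$ ($l = 5 - 5 = 0$)
$g = -33$ ($g = -6 + 3 \left(- 3 \left(0 + 3\right)\right) = -6 + 3 \left(\left(-3\right) 3\right) = -6 + 3 \left(-9\right) = -6 - 27 = -33$)
$B = - \frac{1}{8}$ ($B = - \frac{\left(-1\right)^{2}}{8} = \left(- \frac{1}{8}\right) 1 = - \frac{1}{8} \approx -0.125$)
$\left(g \left(-23\right) + B\right) 17 = \left(\left(-33\right) \left(-23\right) - \frac{1}{8}\right) 17 = \left(759 - \frac{1}{8}\right) 17 = \frac{6071}{8} \cdot 17 = \frac{103207}{8}$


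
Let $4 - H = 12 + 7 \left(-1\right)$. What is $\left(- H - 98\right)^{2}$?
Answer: $9409$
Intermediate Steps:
$H = -1$ ($H = 4 - \left(12 + 7 \left(-1\right)\right) = 4 - \left(12 - 7\right) = 4 - 5 = -1$)
$\left(- H - 98\right)^{2} = \left(\left(-1\right) \left(-1\right) - 98\right)^{2} = \left(1 - 98\right)^{2} = \left(-97\right)^{2} = 9409$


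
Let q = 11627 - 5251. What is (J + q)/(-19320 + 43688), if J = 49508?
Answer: 13971/6092 ≈ 2.2933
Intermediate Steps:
q = 6376
(J + q)/(-19320 + 43688) = (49508 + 6376)/(-19320 + 43688) = 55884/24368 = 55884*(1/24368) = 13971/6092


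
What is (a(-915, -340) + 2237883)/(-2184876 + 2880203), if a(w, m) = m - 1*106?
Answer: 2237437/695327 ≈ 3.2178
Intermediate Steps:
a(w, m) = -106 + m (a(w, m) = m - 106 = -106 + m)
(a(-915, -340) + 2237883)/(-2184876 + 2880203) = ((-106 - 340) + 2237883)/(-2184876 + 2880203) = (-446 + 2237883)/695327 = 2237437*(1/695327) = 2237437/695327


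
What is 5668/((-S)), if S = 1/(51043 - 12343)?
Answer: -219351600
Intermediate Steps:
S = 1/38700 ≈ 2.5840e-5
5668/((-S)) = 5668/((-1*1/38700)) = 5668/(-1/38700) = 5668*(-38700) = -219351600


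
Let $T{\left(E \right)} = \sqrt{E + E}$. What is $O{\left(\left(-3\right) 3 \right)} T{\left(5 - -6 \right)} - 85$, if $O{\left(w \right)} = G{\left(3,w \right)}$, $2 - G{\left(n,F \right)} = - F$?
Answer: $-85 - 7 \sqrt{22} \approx -117.83$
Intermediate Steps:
$G{\left(n,F \right)} = 2 + F$ ($G{\left(n,F \right)} = 2 - - F = 2 + F$)
$T{\left(E \right)} = \sqrt{2} \sqrt{E}$ ($T{\left(E \right)} = \sqrt{2 E} = \sqrt{2} \sqrt{E}$)
$O{\left(w \right)} = 2 + w$
$O{\left(\left(-3\right) 3 \right)} T{\left(5 - -6 \right)} - 85 = \left(2 - 9\right) \sqrt{2} \sqrt{5 - -6} - 85 = \left(2 - 9\right) \sqrt{2} \sqrt{5 + 6} - 85 = - 7 \sqrt{2} \sqrt{11} - 85 = - 7 \sqrt{22} - 85 = -85 - 7 \sqrt{22}$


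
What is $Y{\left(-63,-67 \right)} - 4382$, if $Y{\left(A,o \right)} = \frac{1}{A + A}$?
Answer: $- \frac{552133}{126} \approx -4382.0$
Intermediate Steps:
$Y{\left(A,o \right)} = \frac{1}{2 A}$
$Y{\left(-63,-67 \right)} - 4382 = \frac{1}{2 \left(-63\right)} - 4382 = \frac{1}{2} \left(- \frac{1}{63}\right) - 4382 = - \frac{1}{126} - 4382 = - \frac{552133}{126}$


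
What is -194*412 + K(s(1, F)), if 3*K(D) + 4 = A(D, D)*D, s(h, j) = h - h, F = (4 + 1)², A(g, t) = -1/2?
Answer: -239788/3 ≈ -79929.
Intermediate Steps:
A(g, t) = -½ (A(g, t) = -1*½ = -½)
F = 25 (F = 5² = 25)
s(h, j) = 0
K(D) = -4/3 - D/6 (K(D) = -4/3 + (-D/2)/3 = -4/3 - D/6)
-194*412 + K(s(1, F)) = -194*412 + (-4/3 - ⅙*0) = -79928 + (-4/3 + 0) = -79928 - 4/3 = -239788/3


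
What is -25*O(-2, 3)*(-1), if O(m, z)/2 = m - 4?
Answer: -300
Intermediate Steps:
O(m, z) = -8 + 2*m (O(m, z) = 2*(m - 4) = 2*(-4 + m) = -8 + 2*m)
-25*O(-2, 3)*(-1) = -25*(-8 + 2*(-2))*(-1) = -25*(-8 - 4)*(-1) = -25*(-12)*(-1) = 300*(-1) = -300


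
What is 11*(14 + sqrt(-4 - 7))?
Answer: 154 + 11*I*sqrt(11) ≈ 154.0 + 36.483*I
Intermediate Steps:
11*(14 + sqrt(-4 - 7)) = 11*(14 + sqrt(-11)) = 11*(14 + I*sqrt(11)) = 154 + 11*I*sqrt(11)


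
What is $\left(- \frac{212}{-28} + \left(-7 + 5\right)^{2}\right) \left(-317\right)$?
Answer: $- \frac{25677}{7} \approx -3668.1$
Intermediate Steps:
$\left(- \frac{212}{-28} + \left(-7 + 5\right)^{2}\right) \left(-317\right) = \left(\left(-212\right) \left(- \frac{1}{28}\right) + \left(-2\right)^{2}\right) \left(-317\right) = \left(\frac{53}{7} + 4\right) \left(-317\right) = \frac{81}{7} \left(-317\right) = - \frac{25677}{7}$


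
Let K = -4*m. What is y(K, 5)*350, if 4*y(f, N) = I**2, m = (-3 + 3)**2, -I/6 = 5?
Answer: 78750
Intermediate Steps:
I = -30 (I = -6*5 = -30)
m = 0 (m = 0**2 = 0)
K = 0 (K = -4*0 = 0)
y(f, N) = 225 (y(f, N) = (1/4)*(-30)**2 = (1/4)*900 = 225)
y(K, 5)*350 = 225*350 = 78750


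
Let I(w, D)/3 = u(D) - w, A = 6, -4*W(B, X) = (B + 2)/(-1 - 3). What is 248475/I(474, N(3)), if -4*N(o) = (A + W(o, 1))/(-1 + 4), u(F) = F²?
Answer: -610652160/3492667 ≈ -174.84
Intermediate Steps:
W(B, X) = ⅛ + B/16 (W(B, X) = -(B + 2)/(4*(-1 - 3)) = -(2 + B)/(4*(-4)) = -(2 + B)*(-1)/(4*4) = -(-½ - B/4)/4 = ⅛ + B/16)
N(o) = -49/96 - o/192 (N(o) = -(6 + (⅛ + o/16))/(4*(-1 + 4)) = -(49/8 + o/16)/(4*3) = -(49/24 + o/48)/4 = -49/96 - o/192)
I(w, D) = -3*w + 3*D² (I(w, D) = 3*(D² - w) = -3*w + 3*D²)
248475/I(474, N(3)) = 248475/(-3*474 + 3*(-49/96 - 1/192*3)²) = 248475/(-1422 + 3*(-49/96 - 1/64)²) = 248475/(-1422 + 3*(-101/192)²) = 248475/(-1422 + 3*(10201/36864)) = 248475/(-1422 + 10201/12288) = 248475/(-17463335/12288) = 248475*(-12288/17463335) = -610652160/3492667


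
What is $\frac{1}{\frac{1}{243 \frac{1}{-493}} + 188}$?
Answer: $\frac{243}{45191} \approx 0.0053772$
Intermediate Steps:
$\frac{1}{\frac{1}{243 \frac{1}{-493}} + 188} = \frac{1}{\frac{1}{243 \left(- \frac{1}{493}\right)} + 188} = \frac{1}{\frac{1}{- \frac{243}{493}} + 188} = \frac{1}{- \frac{493}{243} + 188} = \frac{1}{\frac{45191}{243}} = \frac{243}{45191}$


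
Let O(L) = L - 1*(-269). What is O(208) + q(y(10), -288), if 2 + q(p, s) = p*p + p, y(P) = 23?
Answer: 1027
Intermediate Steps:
q(p, s) = -2 + p + p² (q(p, s) = -2 + (p*p + p) = -2 + (p² + p) = -2 + (p + p²) = -2 + p + p²)
O(L) = 269 + L (O(L) = L + 269 = 269 + L)
O(208) + q(y(10), -288) = (269 + 208) + (-2 + 23 + 23²) = 477 + (-2 + 23 + 529) = 477 + 550 = 1027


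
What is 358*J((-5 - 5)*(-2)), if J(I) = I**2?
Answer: 143200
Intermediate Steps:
358*J((-5 - 5)*(-2)) = 358*((-5 - 5)*(-2))**2 = 358*(-10*(-2))**2 = 358*20**2 = 358*400 = 143200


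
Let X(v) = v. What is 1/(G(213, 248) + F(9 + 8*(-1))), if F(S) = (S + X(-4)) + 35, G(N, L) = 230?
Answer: 1/262 ≈ 0.0038168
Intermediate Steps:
F(S) = 31 + S (F(S) = (S - 4) + 35 = (-4 + S) + 35 = 31 + S)
1/(G(213, 248) + F(9 + 8*(-1))) = 1/(230 + (31 + (9 + 8*(-1)))) = 1/(230 + (31 + (9 - 8))) = 1/(230 + (31 + 1)) = 1/(230 + 32) = 1/262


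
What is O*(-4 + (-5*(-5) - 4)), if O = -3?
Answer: -51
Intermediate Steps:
O*(-4 + (-5*(-5) - 4)) = -3*(-4 + (-5*(-5) - 4)) = -3*(-4 + (25 - 4)) = -3*(-4 + 21) = -3*17 = -51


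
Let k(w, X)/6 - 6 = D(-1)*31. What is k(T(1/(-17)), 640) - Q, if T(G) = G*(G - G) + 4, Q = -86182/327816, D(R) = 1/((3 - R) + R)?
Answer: 16106075/163908 ≈ 98.263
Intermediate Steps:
D(R) = 1/3
Q = -43091/163908 (Q = -86182*1/327816 = -43091/163908 ≈ -0.26290)
T(G) = 4 (T(G) = G*0 + 4 = 0 + 4 = 4)
k(w, X) = 98 (k(w, X) = 36 + 6*((1/3)*31) = 36 + 6*(31/3) = 36 + 62 = 98)
k(T(1/(-17)), 640) - Q = 98 - 1*(-43091/163908) = 98 + 43091/163908 = 16106075/163908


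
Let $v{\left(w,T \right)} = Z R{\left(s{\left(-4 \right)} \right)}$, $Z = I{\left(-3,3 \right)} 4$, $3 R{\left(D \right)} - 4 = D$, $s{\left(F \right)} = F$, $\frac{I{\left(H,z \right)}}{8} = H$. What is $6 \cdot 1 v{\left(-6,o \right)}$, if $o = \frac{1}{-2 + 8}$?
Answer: $0$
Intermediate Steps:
$I{\left(H,z \right)} = 8 H$
$R{\left(D \right)} = \frac{4}{3} + \frac{D}{3}$
$Z = -96$ ($Z = 8 \left(-3\right) 4 = \left(-24\right) 4 = -96$)
$o = \frac{1}{6} \approx 0.16667$
$v{\left(w,T \right)} = 0$ ($v{\left(w,T \right)} = - 96 \left(\frac{4}{3} + \frac{1}{3} \left(-4\right)\right) = - 96 \left(\frac{4}{3} - \frac{4}{3}\right) = \left(-96\right) 0 = 0$)
$6 \cdot 1 v{\left(-6,o \right)} = 6 \cdot 1 \cdot 0 = 6 \cdot 0 = 0$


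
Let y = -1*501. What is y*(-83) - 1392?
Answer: 40191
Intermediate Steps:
y = -501
y*(-83) - 1392 = -501*(-83) - 1392 = 41583 - 1392 = 40191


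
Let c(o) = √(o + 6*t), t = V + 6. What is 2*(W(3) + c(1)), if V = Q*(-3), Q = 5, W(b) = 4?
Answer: 8 + 2*I*√53 ≈ 8.0 + 14.56*I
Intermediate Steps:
V = -15 (V = 5*(-3) = -15)
t = -9 (t = -15 + 6 = -9)
c(o) = √(-54 + o) (c(o) = √(o + 6*(-9)) = √(o - 54) = √(-54 + o))
2*(W(3) + c(1)) = 2*(4 + √(-54 + 1)) = 2*(4 + √(-53)) = 2*(4 + I*√53) = 8 + 2*I*√53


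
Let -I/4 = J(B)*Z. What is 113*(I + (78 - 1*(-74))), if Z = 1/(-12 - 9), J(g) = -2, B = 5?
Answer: 359792/21 ≈ 17133.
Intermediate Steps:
Z = -1/21 (Z = 1/(-21) = -1/21 ≈ -0.047619)
I = -8/21 (I = -(-8)*(-1)/21 = -4*2/21 = -8/21 ≈ -0.38095)
113*(I + (78 - 1*(-74))) = 113*(-8/21 + (78 - 1*(-74))) = 113*(-8/21 + (78 + 74)) = 113*(-8/21 + 152) = 113*(3184/21) = 359792/21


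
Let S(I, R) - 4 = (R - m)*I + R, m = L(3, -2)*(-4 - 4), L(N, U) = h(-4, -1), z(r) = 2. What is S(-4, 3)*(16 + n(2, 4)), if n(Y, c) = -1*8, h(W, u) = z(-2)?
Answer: -552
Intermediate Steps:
h(W, u) = 2
L(N, U) = 2
n(Y, c) = -8
m = -16 (m = 2*(-4 - 4) = 2*(-8) = -16)
S(I, R) = 4 + R + I*(16 + R) (S(I, R) = 4 + ((R - 1*(-16))*I + R) = 4 + ((R + 16)*I + R) = 4 + ((16 + R)*I + R) = 4 + (I*(16 + R) + R) = 4 + (R + I*(16 + R)) = 4 + R + I*(16 + R))
S(-4, 3)*(16 + n(2, 4)) = (4 + 3 + 16*(-4) - 4*3)*(16 - 8) = (4 + 3 - 64 - 12)*8 = -69*8 = -552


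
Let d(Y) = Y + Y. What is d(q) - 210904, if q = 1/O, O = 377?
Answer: -79510806/377 ≈ -2.1090e+5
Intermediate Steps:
q = 1/377 ≈ 0.0026525
d(Y) = 2*Y
d(q) - 210904 = 2*(1/377) - 210904 = 2/377 - 210904 = -79510806/377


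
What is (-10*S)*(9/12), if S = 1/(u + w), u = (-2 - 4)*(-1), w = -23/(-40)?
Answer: -300/263 ≈ -1.1407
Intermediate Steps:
w = 23/40 (w = -23*(-1/40) = 23/40 ≈ 0.57500)
u = 6 (u = -6*(-1) = 6)
S = 40/263 (S = 1/(6 + 23/40) = 1/(263/40) = 40/263 ≈ 0.15209)
(-10*S)*(9/12) = (-10*40/263)*(9/12) = -3600/(263*12) = -400/263*¾ = -300/263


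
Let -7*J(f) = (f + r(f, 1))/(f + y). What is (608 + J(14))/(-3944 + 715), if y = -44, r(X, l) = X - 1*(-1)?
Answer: -127709/678090 ≈ -0.18834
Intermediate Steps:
r(X, l) = 1 + X (r(X, l) = X + 1 = 1 + X)
J(f) = -(1 + 2*f)/(7*(-44 + f)) (J(f) = -(f + (1 + f))/(7*(f - 44)) = -(1 + 2*f)/(7*(-44 + f)))
(608 + J(14))/(-3944 + 715) = (608 + (-1 - 2*14)/(7*(-44 + 14)))/(-3944 + 715) = (608 + (⅐)*(-1 - 28)/(-30))/(-3229) = (608 + (⅐)*(-1/30)*(-29))*(-1/3229) = (608 + 29/210)*(-1/3229) = (127709/210)*(-1/3229) = -127709/678090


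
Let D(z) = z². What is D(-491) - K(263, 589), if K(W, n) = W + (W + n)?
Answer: 239966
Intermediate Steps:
K(W, n) = n + 2*W
D(-491) - K(263, 589) = (-491)² - (589 + 2*263) = 241081 - (589 + 526) = 241081 - 1*1115 = 241081 - 1115 = 239966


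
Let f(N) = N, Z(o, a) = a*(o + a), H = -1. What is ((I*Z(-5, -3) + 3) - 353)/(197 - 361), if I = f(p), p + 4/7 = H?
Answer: 1357/574 ≈ 2.3641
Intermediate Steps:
Z(o, a) = a*(a + o)
p = -11/7 (p = -4/7 - 1 = -11/7 ≈ -1.5714)
I = -11/7 ≈ -1.5714
((I*Z(-5, -3) + 3) - 353)/(197 - 361) = ((-(-33)*(-3 - 5)/7 + 3) - 353)/(197 - 361) = ((-(-33)*(-8)/7 + 3) - 353)/(-164) = ((-11/7*24 + 3) - 353)*(-1/164) = ((-264/7 + 3) - 353)*(-1/164) = (-243/7 - 353)*(-1/164) = -2714/7*(-1/164) = 1357/574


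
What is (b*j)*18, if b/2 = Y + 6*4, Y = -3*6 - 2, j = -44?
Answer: -6336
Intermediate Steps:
Y = -20 (Y = -18 - 2 = -20)
b = 8 (b = 2*(-20 + 6*4) = 2*(-20 + 24) = 2*4 = 8)
(b*j)*18 = (8*(-44))*18 = -352*18 = -6336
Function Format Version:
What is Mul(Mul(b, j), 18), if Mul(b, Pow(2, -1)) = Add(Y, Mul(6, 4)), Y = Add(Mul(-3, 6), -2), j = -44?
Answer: -6336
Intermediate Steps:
Y = -20 (Y = Add(-18, -2) = -20)
b = 8 (b = Mul(2, Add(-20, Mul(6, 4))) = Mul(2, Add(-20, 24)) = Mul(2, 4) = 8)
Mul(Mul(b, j), 18) = Mul(Mul(8, -44), 18) = Mul(-352, 18) = -6336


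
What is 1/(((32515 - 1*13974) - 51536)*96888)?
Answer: -1/3196819560 ≈ -3.1281e-10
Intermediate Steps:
1/(((32515 - 1*13974) - 51536)*96888) = (1/96888)/((32515 - 13974) - 51536) = (1/96888)/(18541 - 51536) = (1/96888)/(-32995) = -1/32995*1/96888 = -1/3196819560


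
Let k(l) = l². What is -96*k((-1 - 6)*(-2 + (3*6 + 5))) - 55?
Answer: -2074519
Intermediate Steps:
-96*k((-1 - 6)*(-2 + (3*6 + 5))) - 55 = -96*(-1 - 6)²*(-2 + (3*6 + 5))² - 55 = -96*49*(-2 + (18 + 5))² - 55 = -96*49*(-2 + 23)² - 55 = -96*(-7*21)² - 55 = -96*(-147)² - 55 = -96*21609 - 55 = -2074464 - 55 = -2074519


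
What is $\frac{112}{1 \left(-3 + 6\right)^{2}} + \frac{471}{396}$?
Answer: $\frac{5399}{396} \approx 13.634$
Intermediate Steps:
$\frac{112}{1 \left(-3 + 6\right)^{2}} + \frac{471}{396} = \frac{112}{1 \cdot 3^{2}} + 471 \cdot \frac{1}{396} = \frac{112}{1 \cdot 9} + \frac{157}{132} = \frac{112}{9} + \frac{157}{132} = \frac{5399}{396}$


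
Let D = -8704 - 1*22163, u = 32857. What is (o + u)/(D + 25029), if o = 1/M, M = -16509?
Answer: -271218106/48189771 ≈ -5.6281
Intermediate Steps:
D = -30867 (D = -8704 - 22163 = -30867)
o = -1/16509 (o = 1/(-16509) = -1/16509 ≈ -6.0573e-5)
(o + u)/(D + 25029) = (-1/16509 + 32857)/(-30867 + 25029) = (542436212/16509)/(-5838) = (542436212/16509)*(-1/5838) = -271218106/48189771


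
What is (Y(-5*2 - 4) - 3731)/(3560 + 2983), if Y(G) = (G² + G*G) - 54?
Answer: -377/727 ≈ -0.51857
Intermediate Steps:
Y(G) = -54 + 2*G² (Y(G) = (G² + G²) - 54 = 2*G² - 54 = -54 + 2*G²)
(Y(-5*2 - 4) - 3731)/(3560 + 2983) = ((-54 + 2*(-5*2 - 4)²) - 3731)/(3560 + 2983) = ((-54 + 2*(-10 - 4)²) - 3731)/6543 = ((-54 + 2*(-14)²) - 3731)*(1/6543) = ((-54 + 2*196) - 3731)*(1/6543) = ((-54 + 392) - 3731)*(1/6543) = (338 - 3731)*(1/6543) = -3393*1/6543 = -377/727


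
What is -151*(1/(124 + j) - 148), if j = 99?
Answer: 4983453/223 ≈ 22347.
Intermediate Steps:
-151*(1/(124 + j) - 148) = -151*(1/(124 + 99) - 148) = -151*(1/223 - 148) = -151*(-33003/223) = 4983453/223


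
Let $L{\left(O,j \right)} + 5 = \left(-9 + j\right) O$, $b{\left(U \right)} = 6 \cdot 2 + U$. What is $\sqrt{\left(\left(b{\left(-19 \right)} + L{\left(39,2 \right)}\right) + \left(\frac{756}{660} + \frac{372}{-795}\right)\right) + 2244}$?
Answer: $\frac{2 \sqrt{166518209}}{583} \approx 44.268$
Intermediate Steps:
$b{\left(U \right)} = 12 + U$
$L{\left(O,j \right)} = -5 + O \left(-9 + j\right)$ ($L{\left(O,j \right)} = -5 + \left(-9 + j\right) O = -5 + O \left(-9 + j\right)$)
$\sqrt{\left(\left(b{\left(-19 \right)} + L{\left(39,2 \right)}\right) + \left(\frac{756}{660} + \frac{372}{-795}\right)\right) + 2244} = \sqrt{\left(\left(\left(12 - 19\right) - 278\right) + \left(\frac{756}{660} + \frac{372}{-795}\right)\right) + 2244} = \sqrt{\left(\left(-7 - 278\right) + \left(756 \cdot \frac{1}{660} + 372 \left(- \frac{1}{795}\right)\right)\right) + 2244} = \sqrt{\left(\left(-7 - 278\right) + \left(\frac{63}{55} - \frac{124}{265}\right)\right) + 2244} = \sqrt{\left(-285 + \frac{395}{583}\right) + 2244} = \sqrt{- \frac{165760}{583} + 2244} = \sqrt{\frac{1142492}{583}} = \frac{2 \sqrt{166518209}}{583}$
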